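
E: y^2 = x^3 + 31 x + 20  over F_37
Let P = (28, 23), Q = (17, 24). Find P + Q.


P != Q, so use the chord formula.
s = (y2 - y1) / (x2 - x1) = (1) / (26) mod 37 = 10
x3 = s^2 - x1 - x2 mod 37 = 10^2 - 28 - 17 = 18
y3 = s (x1 - x3) - y1 mod 37 = 10 * (28 - 18) - 23 = 3

P + Q = (18, 3)


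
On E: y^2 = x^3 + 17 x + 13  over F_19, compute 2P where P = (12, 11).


Doubling: s = (3 x1^2 + a) / (2 y1)
s = (3*12^2 + 17) / (2*11) mod 19 = 4
x3 = s^2 - 2 x1 mod 19 = 4^2 - 2*12 = 11
y3 = s (x1 - x3) - y1 mod 19 = 4 * (12 - 11) - 11 = 12

2P = (11, 12)


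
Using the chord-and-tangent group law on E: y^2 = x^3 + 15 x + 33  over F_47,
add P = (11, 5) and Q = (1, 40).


P != Q, so use the chord formula.
s = (y2 - y1) / (x2 - x1) = (35) / (37) mod 47 = 20
x3 = s^2 - x1 - x2 mod 47 = 20^2 - 11 - 1 = 12
y3 = s (x1 - x3) - y1 mod 47 = 20 * (11 - 12) - 5 = 22

P + Q = (12, 22)


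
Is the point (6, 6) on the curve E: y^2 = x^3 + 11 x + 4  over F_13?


Check whether y^2 = x^3 + 11 x + 4 (mod 13) for (x, y) = (6, 6).
LHS: y^2 = 6^2 mod 13 = 10
RHS: x^3 + 11 x + 4 = 6^3 + 11*6 + 4 mod 13 = 0
LHS != RHS

No, not on the curve


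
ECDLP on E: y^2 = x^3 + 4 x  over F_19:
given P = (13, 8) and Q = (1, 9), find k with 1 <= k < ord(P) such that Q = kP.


Enumerate multiples of P until we hit Q = (1, 9):
  1P = (13, 8)
  2P = (4, 17)
  3P = (3, 1)
  4P = (9, 10)
  5P = (2, 15)
  6P = (11, 8)
  7P = (14, 11)
  8P = (1, 9)
Match found at i = 8.

k = 8


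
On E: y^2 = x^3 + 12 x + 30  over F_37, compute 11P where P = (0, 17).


k = 11 = 1011_2 (binary, LSB first: 1101)
Double-and-add from P = (0, 17):
  bit 0 = 1: acc = O + (0, 17) = (0, 17)
  bit 1 = 1: acc = (0, 17) + (16, 10) = (17, 2)
  bit 2 = 0: acc unchanged = (17, 2)
  bit 3 = 1: acc = (17, 2) + (10, 15) = (21, 16)

11P = (21, 16)


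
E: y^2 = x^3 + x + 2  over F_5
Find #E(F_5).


For each x in F_5, count y with y^2 = x^3 + 1 x + 2 mod 5:
  x = 1: RHS = 4, y in [2, 3]  -> 2 point(s)
  x = 4: RHS = 0, y in [0]  -> 1 point(s)
Affine points: 3. Add the point at infinity: total = 4.

#E(F_5) = 4


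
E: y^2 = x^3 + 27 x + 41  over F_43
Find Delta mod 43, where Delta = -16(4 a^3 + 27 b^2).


4 a^3 + 27 b^2 = 4*27^3 + 27*41^2 = 78732 + 45387 = 124119
Delta = -16 * (124119) = -1985904
Delta mod 43 = 8

Delta = 8 (mod 43)


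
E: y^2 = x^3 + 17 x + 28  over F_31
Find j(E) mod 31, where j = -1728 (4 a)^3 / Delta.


Delta = -16(4 a^3 + 27 b^2) mod 31 = 19
-1728 * (4 a)^3 = -1728 * (4*17)^3 mod 31 = 23
j = 23 * 19^(-1) mod 31 = 11

j = 11 (mod 31)


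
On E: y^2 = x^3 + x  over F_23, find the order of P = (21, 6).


Compute successive multiples of P until we hit O:
  1P = (21, 6)
  2P = (13, 18)
  3P = (20, 4)
  4P = (9, 18)
  5P = (17, 13)
  6P = (1, 5)
  7P = (19, 1)
  8P = (18, 13)
  ... (continuing to 24P)
  24P = O

ord(P) = 24


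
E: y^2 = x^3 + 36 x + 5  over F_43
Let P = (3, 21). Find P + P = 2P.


Doubling: s = (3 x1^2 + a) / (2 y1)
s = (3*3^2 + 36) / (2*21) mod 43 = 23
x3 = s^2 - 2 x1 mod 43 = 23^2 - 2*3 = 7
y3 = s (x1 - x3) - y1 mod 43 = 23 * (3 - 7) - 21 = 16

2P = (7, 16)


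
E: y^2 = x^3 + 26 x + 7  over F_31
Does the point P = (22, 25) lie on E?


Check whether y^2 = x^3 + 26 x + 7 (mod 31) for (x, y) = (22, 25).
LHS: y^2 = 25^2 mod 31 = 5
RHS: x^3 + 26 x + 7 = 22^3 + 26*22 + 7 mod 31 = 5
LHS = RHS

Yes, on the curve


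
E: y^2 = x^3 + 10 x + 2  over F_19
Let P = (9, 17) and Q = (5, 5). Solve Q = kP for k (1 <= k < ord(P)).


Enumerate multiples of P until we hit Q = (5, 5):
  1P = (9, 17)
  2P = (8, 10)
  3P = (13, 12)
  4P = (14, 13)
  5P = (5, 14)
  6P = (2, 12)
  7P = (12, 8)
  8P = (7, 15)
  9P = (4, 7)
  10P = (10, 0)
  11P = (4, 12)
  12P = (7, 4)
  13P = (12, 11)
  14P = (2, 7)
  15P = (5, 5)
Match found at i = 15.

k = 15


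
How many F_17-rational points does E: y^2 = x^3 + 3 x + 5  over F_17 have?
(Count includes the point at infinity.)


For each x in F_17, count y with y^2 = x^3 + 3 x + 5 mod 17:
  x = 1: RHS = 9, y in [3, 14]  -> 2 point(s)
  x = 2: RHS = 2, y in [6, 11]  -> 2 point(s)
  x = 4: RHS = 13, y in [8, 9]  -> 2 point(s)
  x = 5: RHS = 9, y in [3, 14]  -> 2 point(s)
  x = 6: RHS = 1, y in [1, 16]  -> 2 point(s)
  x = 9: RHS = 13, y in [8, 9]  -> 2 point(s)
  x = 10: RHS = 15, y in [7, 10]  -> 2 point(s)
  x = 11: RHS = 9, y in [3, 14]  -> 2 point(s)
  x = 12: RHS = 1, y in [1, 16]  -> 2 point(s)
  x = 15: RHS = 8, y in [5, 12]  -> 2 point(s)
  x = 16: RHS = 1, y in [1, 16]  -> 2 point(s)
Affine points: 22. Add the point at infinity: total = 23.

#E(F_17) = 23


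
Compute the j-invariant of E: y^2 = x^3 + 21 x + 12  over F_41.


Delta = -16(4 a^3 + 27 b^2) mod 41 = 22
-1728 * (4 a)^3 = -1728 * (4*21)^3 mod 41 = 34
j = 34 * 22^(-1) mod 41 = 9

j = 9 (mod 41)


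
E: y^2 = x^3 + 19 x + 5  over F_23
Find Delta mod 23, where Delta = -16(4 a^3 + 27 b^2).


4 a^3 + 27 b^2 = 4*19^3 + 27*5^2 = 27436 + 675 = 28111
Delta = -16 * (28111) = -449776
Delta mod 23 = 12

Delta = 12 (mod 23)


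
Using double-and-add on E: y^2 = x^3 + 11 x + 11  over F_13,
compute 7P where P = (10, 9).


k = 7 = 111_2 (binary, LSB first: 111)
Double-and-add from P = (10, 9):
  bit 0 = 1: acc = O + (10, 9) = (10, 9)
  bit 1 = 1: acc = (10, 9) + (5, 3) = (1, 7)
  bit 2 = 1: acc = (1, 7) + (12, 5) = (1, 6)

7P = (1, 6)


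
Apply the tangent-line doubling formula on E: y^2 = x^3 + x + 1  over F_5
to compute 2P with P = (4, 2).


Doubling: s = (3 x1^2 + a) / (2 y1)
s = (3*4^2 + 1) / (2*2) mod 5 = 1
x3 = s^2 - 2 x1 mod 5 = 1^2 - 2*4 = 3
y3 = s (x1 - x3) - y1 mod 5 = 1 * (4 - 3) - 2 = 4

2P = (3, 4)


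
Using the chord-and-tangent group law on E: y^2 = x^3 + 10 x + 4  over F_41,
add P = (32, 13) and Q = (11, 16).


P != Q, so use the chord formula.
s = (y2 - y1) / (x2 - x1) = (3) / (20) mod 41 = 35
x3 = s^2 - x1 - x2 mod 41 = 35^2 - 32 - 11 = 34
y3 = s (x1 - x3) - y1 mod 41 = 35 * (32 - 34) - 13 = 40

P + Q = (34, 40)


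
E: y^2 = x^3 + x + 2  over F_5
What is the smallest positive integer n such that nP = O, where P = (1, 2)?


Compute successive multiples of P until we hit O:
  1P = (1, 2)
  2P = (4, 0)
  3P = (1, 3)
  4P = O

ord(P) = 4


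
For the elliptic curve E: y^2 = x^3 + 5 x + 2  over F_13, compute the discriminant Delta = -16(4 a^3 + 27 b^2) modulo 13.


4 a^3 + 27 b^2 = 4*5^3 + 27*2^2 = 500 + 108 = 608
Delta = -16 * (608) = -9728
Delta mod 13 = 9

Delta = 9 (mod 13)


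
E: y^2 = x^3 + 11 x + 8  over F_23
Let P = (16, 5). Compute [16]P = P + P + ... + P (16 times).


k = 16 = 10000_2 (binary, LSB first: 00001)
Double-and-add from P = (16, 5):
  bit 0 = 0: acc unchanged = O
  bit 1 = 0: acc unchanged = O
  bit 2 = 0: acc unchanged = O
  bit 3 = 0: acc unchanged = O
  bit 4 = 1: acc = O + (4, 22) = (4, 22)

16P = (4, 22)


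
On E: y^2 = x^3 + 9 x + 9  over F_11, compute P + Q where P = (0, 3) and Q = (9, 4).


P != Q, so use the chord formula.
s = (y2 - y1) / (x2 - x1) = (1) / (9) mod 11 = 5
x3 = s^2 - x1 - x2 mod 11 = 5^2 - 0 - 9 = 5
y3 = s (x1 - x3) - y1 mod 11 = 5 * (0 - 5) - 3 = 5

P + Q = (5, 5)


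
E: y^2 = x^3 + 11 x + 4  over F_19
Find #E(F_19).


For each x in F_19, count y with y^2 = x^3 + 11 x + 4 mod 19:
  x = 0: RHS = 4, y in [2, 17]  -> 2 point(s)
  x = 1: RHS = 16, y in [4, 15]  -> 2 point(s)
  x = 3: RHS = 7, y in [8, 11]  -> 2 point(s)
  x = 4: RHS = 17, y in [6, 13]  -> 2 point(s)
  x = 6: RHS = 1, y in [1, 18]  -> 2 point(s)
  x = 7: RHS = 6, y in [5, 14]  -> 2 point(s)
  x = 13: RHS = 7, y in [8, 11]  -> 2 point(s)
  x = 16: RHS = 1, y in [1, 18]  -> 2 point(s)
  x = 18: RHS = 11, y in [7, 12]  -> 2 point(s)
Affine points: 18. Add the point at infinity: total = 19.

#E(F_19) = 19


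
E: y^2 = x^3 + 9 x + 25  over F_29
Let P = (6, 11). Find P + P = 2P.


Doubling: s = (3 x1^2 + a) / (2 y1)
s = (3*6^2 + 9) / (2*11) mod 29 = 4
x3 = s^2 - 2 x1 mod 29 = 4^2 - 2*6 = 4
y3 = s (x1 - x3) - y1 mod 29 = 4 * (6 - 4) - 11 = 26

2P = (4, 26)


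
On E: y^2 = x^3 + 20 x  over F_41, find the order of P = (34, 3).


Compute successive multiples of P until we hit O:
  1P = (34, 3)
  2P = (4, 12)
  3P = (24, 35)
  4P = (8, 4)
  5P = (38, 35)
  6P = (33, 5)
  7P = (19, 8)
  8P = (20, 6)
  ... (continuing to 26P)
  26P = O

ord(P) = 26


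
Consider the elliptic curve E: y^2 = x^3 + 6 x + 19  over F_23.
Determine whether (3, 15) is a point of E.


Check whether y^2 = x^3 + 6 x + 19 (mod 23) for (x, y) = (3, 15).
LHS: y^2 = 15^2 mod 23 = 18
RHS: x^3 + 6 x + 19 = 3^3 + 6*3 + 19 mod 23 = 18
LHS = RHS

Yes, on the curve


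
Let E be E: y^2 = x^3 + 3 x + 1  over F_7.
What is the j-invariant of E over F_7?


Delta = -16(4 a^3 + 27 b^2) mod 7 = 3
-1728 * (4 a)^3 = -1728 * (4*3)^3 mod 7 = 6
j = 6 * 3^(-1) mod 7 = 2

j = 2 (mod 7)


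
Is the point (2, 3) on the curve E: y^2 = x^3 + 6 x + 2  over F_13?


Check whether y^2 = x^3 + 6 x + 2 (mod 13) for (x, y) = (2, 3).
LHS: y^2 = 3^2 mod 13 = 9
RHS: x^3 + 6 x + 2 = 2^3 + 6*2 + 2 mod 13 = 9
LHS = RHS

Yes, on the curve


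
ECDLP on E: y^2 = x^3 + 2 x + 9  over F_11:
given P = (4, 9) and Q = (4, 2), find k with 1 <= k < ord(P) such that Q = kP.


Enumerate multiples of P until we hit Q = (4, 2):
  1P = (4, 9)
  2P = (8, 8)
  3P = (8, 3)
  4P = (4, 2)
Match found at i = 4.

k = 4


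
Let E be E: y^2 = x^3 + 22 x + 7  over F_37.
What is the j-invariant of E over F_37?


Delta = -16(4 a^3 + 27 b^2) mod 37 = 27
-1728 * (4 a)^3 = -1728 * (4*22)^3 mod 37 = 29
j = 29 * 27^(-1) mod 37 = 23

j = 23 (mod 37)


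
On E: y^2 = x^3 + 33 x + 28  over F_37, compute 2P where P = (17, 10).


Doubling: s = (3 x1^2 + a) / (2 y1)
s = (3*17^2 + 33) / (2*10) mod 37 = 8
x3 = s^2 - 2 x1 mod 37 = 8^2 - 2*17 = 30
y3 = s (x1 - x3) - y1 mod 37 = 8 * (17 - 30) - 10 = 34

2P = (30, 34)


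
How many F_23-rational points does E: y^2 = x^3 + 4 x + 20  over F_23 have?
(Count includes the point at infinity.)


For each x in F_23, count y with y^2 = x^3 + 4 x + 20 mod 23:
  x = 1: RHS = 2, y in [5, 18]  -> 2 point(s)
  x = 2: RHS = 13, y in [6, 17]  -> 2 point(s)
  x = 3: RHS = 13, y in [6, 17]  -> 2 point(s)
  x = 4: RHS = 8, y in [10, 13]  -> 2 point(s)
  x = 5: RHS = 4, y in [2, 21]  -> 2 point(s)
  x = 7: RHS = 0, y in [0]  -> 1 point(s)
  x = 8: RHS = 12, y in [9, 14]  -> 2 point(s)
  x = 9: RHS = 3, y in [7, 16]  -> 2 point(s)
  x = 10: RHS = 2, y in [5, 18]  -> 2 point(s)
  x = 12: RHS = 2, y in [5, 18]  -> 2 point(s)
  x = 18: RHS = 13, y in [6, 17]  -> 2 point(s)
  x = 19: RHS = 9, y in [3, 20]  -> 2 point(s)
  x = 20: RHS = 4, y in [2, 21]  -> 2 point(s)
  x = 21: RHS = 4, y in [2, 21]  -> 2 point(s)
Affine points: 27. Add the point at infinity: total = 28.

#E(F_23) = 28


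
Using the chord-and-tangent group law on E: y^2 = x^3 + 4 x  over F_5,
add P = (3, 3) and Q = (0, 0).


P != Q, so use the chord formula.
s = (y2 - y1) / (x2 - x1) = (2) / (2) mod 5 = 1
x3 = s^2 - x1 - x2 mod 5 = 1^2 - 3 - 0 = 3
y3 = s (x1 - x3) - y1 mod 5 = 1 * (3 - 3) - 3 = 2

P + Q = (3, 2)


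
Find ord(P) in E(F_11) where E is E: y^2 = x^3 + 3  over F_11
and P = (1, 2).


Compute successive multiples of P until we hit O:
  1P = (1, 2)
  2P = (2, 0)
  3P = (1, 9)
  4P = O

ord(P) = 4


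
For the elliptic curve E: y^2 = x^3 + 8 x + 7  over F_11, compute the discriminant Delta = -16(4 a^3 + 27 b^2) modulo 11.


4 a^3 + 27 b^2 = 4*8^3 + 27*7^2 = 2048 + 1323 = 3371
Delta = -16 * (3371) = -53936
Delta mod 11 = 8

Delta = 8 (mod 11)


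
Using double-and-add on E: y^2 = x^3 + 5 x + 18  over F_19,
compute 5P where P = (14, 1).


k = 5 = 101_2 (binary, LSB first: 101)
Double-and-add from P = (14, 1):
  bit 0 = 1: acc = O + (14, 1) = (14, 1)
  bit 1 = 0: acc unchanged = (14, 1)
  bit 2 = 1: acc = (14, 1) + (14, 1) = (14, 18)

5P = (14, 18)


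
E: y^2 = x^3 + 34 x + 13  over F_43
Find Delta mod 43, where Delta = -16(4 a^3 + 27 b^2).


4 a^3 + 27 b^2 = 4*34^3 + 27*13^2 = 157216 + 4563 = 161779
Delta = -16 * (161779) = -2588464
Delta mod 43 = 7

Delta = 7 (mod 43)


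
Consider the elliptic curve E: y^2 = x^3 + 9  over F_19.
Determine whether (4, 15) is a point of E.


Check whether y^2 = x^3 + 0 x + 9 (mod 19) for (x, y) = (4, 15).
LHS: y^2 = 15^2 mod 19 = 16
RHS: x^3 + 0 x + 9 = 4^3 + 0*4 + 9 mod 19 = 16
LHS = RHS

Yes, on the curve


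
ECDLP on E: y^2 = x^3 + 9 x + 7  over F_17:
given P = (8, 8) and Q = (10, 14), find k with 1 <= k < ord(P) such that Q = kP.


Enumerate multiples of P until we hit Q = (10, 14):
  1P = (8, 8)
  2P = (10, 3)
  3P = (1, 0)
  4P = (10, 14)
Match found at i = 4.

k = 4


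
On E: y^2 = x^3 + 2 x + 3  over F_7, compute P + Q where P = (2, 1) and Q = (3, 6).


P != Q, so use the chord formula.
s = (y2 - y1) / (x2 - x1) = (5) / (1) mod 7 = 5
x3 = s^2 - x1 - x2 mod 7 = 5^2 - 2 - 3 = 6
y3 = s (x1 - x3) - y1 mod 7 = 5 * (2 - 6) - 1 = 0

P + Q = (6, 0)


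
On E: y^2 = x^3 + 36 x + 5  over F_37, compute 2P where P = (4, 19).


Doubling: s = (3 x1^2 + a) / (2 y1)
s = (3*4^2 + 36) / (2*19) mod 37 = 10
x3 = s^2 - 2 x1 mod 37 = 10^2 - 2*4 = 18
y3 = s (x1 - x3) - y1 mod 37 = 10 * (4 - 18) - 19 = 26

2P = (18, 26)


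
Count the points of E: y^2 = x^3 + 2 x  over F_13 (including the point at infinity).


For each x in F_13, count y with y^2 = x^3 + 2 x + 0 mod 13:
  x = 0: RHS = 0, y in [0]  -> 1 point(s)
  x = 1: RHS = 3, y in [4, 9]  -> 2 point(s)
  x = 2: RHS = 12, y in [5, 8]  -> 2 point(s)
  x = 11: RHS = 1, y in [1, 12]  -> 2 point(s)
  x = 12: RHS = 10, y in [6, 7]  -> 2 point(s)
Affine points: 9. Add the point at infinity: total = 10.

#E(F_13) = 10


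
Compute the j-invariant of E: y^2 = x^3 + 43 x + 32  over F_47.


Delta = -16(4 a^3 + 27 b^2) mod 47 = 3
-1728 * (4 a)^3 = -1728 * (4*43)^3 mod 47 = 17
j = 17 * 3^(-1) mod 47 = 37

j = 37 (mod 47)


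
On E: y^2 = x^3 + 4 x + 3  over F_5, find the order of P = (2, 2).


Compute successive multiples of P until we hit O:
  1P = (2, 2)
  2P = (2, 3)
  3P = O

ord(P) = 3


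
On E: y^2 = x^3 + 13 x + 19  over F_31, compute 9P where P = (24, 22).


k = 9 = 1001_2 (binary, LSB first: 1001)
Double-and-add from P = (24, 22):
  bit 0 = 1: acc = O + (24, 22) = (24, 22)
  bit 1 = 0: acc unchanged = (24, 22)
  bit 2 = 0: acc unchanged = (24, 22)
  bit 3 = 1: acc = (24, 22) + (16, 13) = (16, 18)

9P = (16, 18)


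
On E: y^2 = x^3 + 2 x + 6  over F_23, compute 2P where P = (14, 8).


Doubling: s = (3 x1^2 + a) / (2 y1)
s = (3*14^2 + 2) / (2*8) mod 23 = 11
x3 = s^2 - 2 x1 mod 23 = 11^2 - 2*14 = 1
y3 = s (x1 - x3) - y1 mod 23 = 11 * (14 - 1) - 8 = 20

2P = (1, 20)


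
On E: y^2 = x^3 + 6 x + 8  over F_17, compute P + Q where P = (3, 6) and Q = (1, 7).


P != Q, so use the chord formula.
s = (y2 - y1) / (x2 - x1) = (1) / (15) mod 17 = 8
x3 = s^2 - x1 - x2 mod 17 = 8^2 - 3 - 1 = 9
y3 = s (x1 - x3) - y1 mod 17 = 8 * (3 - 9) - 6 = 14

P + Q = (9, 14)


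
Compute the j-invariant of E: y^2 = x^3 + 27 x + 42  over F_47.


Delta = -16(4 a^3 + 27 b^2) mod 47 = 39
-1728 * (4 a)^3 = -1728 * (4*27)^3 mod 47 = 10
j = 10 * 39^(-1) mod 47 = 34

j = 34 (mod 47)


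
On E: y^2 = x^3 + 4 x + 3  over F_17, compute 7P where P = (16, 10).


k = 7 = 111_2 (binary, LSB first: 111)
Double-and-add from P = (16, 10):
  bit 0 = 1: acc = O + (16, 10) = (16, 10)
  bit 1 = 1: acc = (16, 10) + (15, 15) = (11, 16)
  bit 2 = 1: acc = (11, 16) + (3, 5) = (11, 1)

7P = (11, 1)


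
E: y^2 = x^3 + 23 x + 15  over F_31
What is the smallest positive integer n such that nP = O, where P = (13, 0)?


Compute successive multiples of P until we hit O:
  1P = (13, 0)
  2P = O

ord(P) = 2


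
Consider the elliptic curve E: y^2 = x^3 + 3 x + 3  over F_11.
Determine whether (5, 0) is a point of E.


Check whether y^2 = x^3 + 3 x + 3 (mod 11) for (x, y) = (5, 0).
LHS: y^2 = 0^2 mod 11 = 0
RHS: x^3 + 3 x + 3 = 5^3 + 3*5 + 3 mod 11 = 0
LHS = RHS

Yes, on the curve


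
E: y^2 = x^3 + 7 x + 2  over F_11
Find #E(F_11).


For each x in F_11, count y with y^2 = x^3 + 7 x + 2 mod 11:
  x = 7: RHS = 9, y in [3, 8]  -> 2 point(s)
  x = 8: RHS = 9, y in [3, 8]  -> 2 point(s)
  x = 10: RHS = 5, y in [4, 7]  -> 2 point(s)
Affine points: 6. Add the point at infinity: total = 7.

#E(F_11) = 7


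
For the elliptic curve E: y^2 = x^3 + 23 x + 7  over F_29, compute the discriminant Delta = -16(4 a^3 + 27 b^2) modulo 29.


4 a^3 + 27 b^2 = 4*23^3 + 27*7^2 = 48668 + 1323 = 49991
Delta = -16 * (49991) = -799856
Delta mod 29 = 22

Delta = 22 (mod 29)


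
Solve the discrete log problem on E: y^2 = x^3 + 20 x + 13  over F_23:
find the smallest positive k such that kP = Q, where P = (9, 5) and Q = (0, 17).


Enumerate multiples of P until we hit Q = (0, 17):
  1P = (9, 5)
  2P = (6, 21)
  3P = (16, 17)
  4P = (0, 17)
Match found at i = 4.

k = 4


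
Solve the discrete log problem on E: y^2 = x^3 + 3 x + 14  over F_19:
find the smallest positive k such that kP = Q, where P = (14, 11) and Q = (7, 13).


Enumerate multiples of P until we hit Q = (7, 13):
  1P = (14, 11)
  2P = (2, 16)
  3P = (7, 13)
Match found at i = 3.

k = 3


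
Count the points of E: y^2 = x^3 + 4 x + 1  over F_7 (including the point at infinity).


For each x in F_7, count y with y^2 = x^3 + 4 x + 1 mod 7:
  x = 0: RHS = 1, y in [1, 6]  -> 2 point(s)
  x = 4: RHS = 4, y in [2, 5]  -> 2 point(s)
Affine points: 4. Add the point at infinity: total = 5.

#E(F_7) = 5


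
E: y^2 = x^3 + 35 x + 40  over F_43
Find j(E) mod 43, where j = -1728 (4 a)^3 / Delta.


Delta = -16(4 a^3 + 27 b^2) mod 43 = 27
-1728 * (4 a)^3 = -1728 * (4*35)^3 mod 43 = 16
j = 16 * 27^(-1) mod 43 = 42

j = 42 (mod 43)


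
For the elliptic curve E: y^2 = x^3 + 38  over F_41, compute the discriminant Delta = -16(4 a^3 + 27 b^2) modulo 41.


4 a^3 + 27 b^2 = 4*0^3 + 27*38^2 = 0 + 38988 = 38988
Delta = -16 * (38988) = -623808
Delta mod 41 = 7

Delta = 7 (mod 41)


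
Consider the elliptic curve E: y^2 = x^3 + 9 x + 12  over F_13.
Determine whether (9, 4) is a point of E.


Check whether y^2 = x^3 + 9 x + 12 (mod 13) for (x, y) = (9, 4).
LHS: y^2 = 4^2 mod 13 = 3
RHS: x^3 + 9 x + 12 = 9^3 + 9*9 + 12 mod 13 = 3
LHS = RHS

Yes, on the curve


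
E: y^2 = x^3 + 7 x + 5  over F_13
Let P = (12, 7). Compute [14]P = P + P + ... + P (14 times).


k = 14 = 1110_2 (binary, LSB first: 0111)
Double-and-add from P = (12, 7):
  bit 0 = 0: acc unchanged = O
  bit 1 = 1: acc = O + (11, 3) = (11, 3)
  bit 2 = 1: acc = (11, 3) + (5, 3) = (10, 10)
  bit 3 = 1: acc = (10, 10) + (2, 12) = (10, 3)

14P = (10, 3)


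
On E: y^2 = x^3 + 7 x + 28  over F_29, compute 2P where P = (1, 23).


Doubling: s = (3 x1^2 + a) / (2 y1)
s = (3*1^2 + 7) / (2*23) mod 29 = 4
x3 = s^2 - 2 x1 mod 29 = 4^2 - 2*1 = 14
y3 = s (x1 - x3) - y1 mod 29 = 4 * (1 - 14) - 23 = 12

2P = (14, 12)


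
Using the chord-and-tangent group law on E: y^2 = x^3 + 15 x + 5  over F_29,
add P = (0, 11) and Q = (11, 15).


P != Q, so use the chord formula.
s = (y2 - y1) / (x2 - x1) = (4) / (11) mod 29 = 3
x3 = s^2 - x1 - x2 mod 29 = 3^2 - 0 - 11 = 27
y3 = s (x1 - x3) - y1 mod 29 = 3 * (0 - 27) - 11 = 24

P + Q = (27, 24)


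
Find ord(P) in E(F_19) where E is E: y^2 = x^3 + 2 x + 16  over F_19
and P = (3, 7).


Compute successive multiples of P until we hit O:
  1P = (3, 7)
  2P = (17, 2)
  3P = (0, 15)
  4P = (2, 3)
  5P = (11, 18)
  6P = (6, 15)
  7P = (15, 18)
  8P = (12, 18)
  ... (continuing to 20P)
  20P = O

ord(P) = 20


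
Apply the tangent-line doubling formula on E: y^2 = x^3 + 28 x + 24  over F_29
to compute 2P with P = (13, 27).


Doubling: s = (3 x1^2 + a) / (2 y1)
s = (3*13^2 + 28) / (2*27) mod 29 = 4
x3 = s^2 - 2 x1 mod 29 = 4^2 - 2*13 = 19
y3 = s (x1 - x3) - y1 mod 29 = 4 * (13 - 19) - 27 = 7

2P = (19, 7)


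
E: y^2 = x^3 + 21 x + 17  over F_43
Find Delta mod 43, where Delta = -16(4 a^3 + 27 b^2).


4 a^3 + 27 b^2 = 4*21^3 + 27*17^2 = 37044 + 7803 = 44847
Delta = -16 * (44847) = -717552
Delta mod 43 = 32

Delta = 32 (mod 43)


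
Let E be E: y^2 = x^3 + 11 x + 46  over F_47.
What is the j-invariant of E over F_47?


Delta = -16(4 a^3 + 27 b^2) mod 47 = 18
-1728 * (4 a)^3 = -1728 * (4*11)^3 mod 47 = 32
j = 32 * 18^(-1) mod 47 = 7

j = 7 (mod 47)


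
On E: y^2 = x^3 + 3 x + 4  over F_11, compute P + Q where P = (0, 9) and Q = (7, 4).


P != Q, so use the chord formula.
s = (y2 - y1) / (x2 - x1) = (6) / (7) mod 11 = 4
x3 = s^2 - x1 - x2 mod 11 = 4^2 - 0 - 7 = 9
y3 = s (x1 - x3) - y1 mod 11 = 4 * (0 - 9) - 9 = 10

P + Q = (9, 10)


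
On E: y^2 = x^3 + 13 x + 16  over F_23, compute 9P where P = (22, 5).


k = 9 = 1001_2 (binary, LSB first: 1001)
Double-and-add from P = (22, 5):
  bit 0 = 1: acc = O + (22, 5) = (22, 5)
  bit 1 = 0: acc unchanged = (22, 5)
  bit 2 = 0: acc unchanged = (22, 5)
  bit 3 = 1: acc = (22, 5) + (13, 17) = (0, 4)

9P = (0, 4)


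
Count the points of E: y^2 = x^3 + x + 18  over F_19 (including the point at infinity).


For each x in F_19, count y with y^2 = x^3 + 1 x + 18 mod 19:
  x = 1: RHS = 1, y in [1, 18]  -> 2 point(s)
  x = 2: RHS = 9, y in [3, 16]  -> 2 point(s)
  x = 7: RHS = 7, y in [8, 11]  -> 2 point(s)
  x = 8: RHS = 6, y in [5, 14]  -> 2 point(s)
  x = 11: RHS = 11, y in [7, 12]  -> 2 point(s)
  x = 13: RHS = 5, y in [9, 10]  -> 2 point(s)
  x = 15: RHS = 7, y in [8, 11]  -> 2 point(s)
  x = 16: RHS = 7, y in [8, 11]  -> 2 point(s)
  x = 18: RHS = 16, y in [4, 15]  -> 2 point(s)
Affine points: 18. Add the point at infinity: total = 19.

#E(F_19) = 19


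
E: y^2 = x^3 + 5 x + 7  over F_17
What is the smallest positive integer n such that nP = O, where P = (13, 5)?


Compute successive multiples of P until we hit O:
  1P = (13, 5)
  2P = (6, 10)
  3P = (11, 13)
  4P = (9, 13)
  5P = (16, 1)
  6P = (3, 10)
  7P = (14, 4)
  8P = (8, 7)
  ... (continuing to 23P)
  23P = O

ord(P) = 23


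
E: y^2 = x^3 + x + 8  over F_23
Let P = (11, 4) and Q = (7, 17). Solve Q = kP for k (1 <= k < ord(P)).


Enumerate multiples of P until we hit Q = (7, 17):
  1P = (11, 4)
  2P = (7, 17)
Match found at i = 2.

k = 2


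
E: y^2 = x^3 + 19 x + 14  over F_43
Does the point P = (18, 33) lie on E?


Check whether y^2 = x^3 + 19 x + 14 (mod 43) for (x, y) = (18, 33).
LHS: y^2 = 33^2 mod 43 = 14
RHS: x^3 + 19 x + 14 = 18^3 + 19*18 + 14 mod 43 = 39
LHS != RHS

No, not on the curve


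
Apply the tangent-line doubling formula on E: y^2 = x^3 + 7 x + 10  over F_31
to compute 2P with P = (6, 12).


Doubling: s = (3 x1^2 + a) / (2 y1)
s = (3*6^2 + 7) / (2*12) mod 31 = 19
x3 = s^2 - 2 x1 mod 31 = 19^2 - 2*6 = 8
y3 = s (x1 - x3) - y1 mod 31 = 19 * (6 - 8) - 12 = 12

2P = (8, 12)


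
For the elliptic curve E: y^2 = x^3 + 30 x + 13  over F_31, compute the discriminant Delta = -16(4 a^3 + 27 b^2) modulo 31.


4 a^3 + 27 b^2 = 4*30^3 + 27*13^2 = 108000 + 4563 = 112563
Delta = -16 * (112563) = -1801008
Delta mod 31 = 30

Delta = 30 (mod 31)


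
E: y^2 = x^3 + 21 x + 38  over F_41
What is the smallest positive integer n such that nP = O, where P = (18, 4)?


Compute successive multiples of P until we hit O:
  1P = (18, 4)
  2P = (21, 8)
  3P = (22, 18)
  4P = (3, 28)
  5P = (16, 1)
  6P = (40, 4)
  7P = (24, 37)
  8P = (19, 11)
  ... (continuing to 31P)
  31P = O

ord(P) = 31


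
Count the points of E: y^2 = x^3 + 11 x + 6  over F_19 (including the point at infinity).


For each x in F_19, count y with y^2 = x^3 + 11 x + 6 mod 19:
  x = 0: RHS = 6, y in [5, 14]  -> 2 point(s)
  x = 2: RHS = 17, y in [6, 13]  -> 2 point(s)
  x = 3: RHS = 9, y in [3, 16]  -> 2 point(s)
  x = 4: RHS = 0, y in [0]  -> 1 point(s)
  x = 8: RHS = 17, y in [6, 13]  -> 2 point(s)
  x = 9: RHS = 17, y in [6, 13]  -> 2 point(s)
  x = 12: RHS = 4, y in [2, 17]  -> 2 point(s)
  x = 13: RHS = 9, y in [3, 16]  -> 2 point(s)
  x = 14: RHS = 16, y in [4, 15]  -> 2 point(s)
Affine points: 17. Add the point at infinity: total = 18.

#E(F_19) = 18


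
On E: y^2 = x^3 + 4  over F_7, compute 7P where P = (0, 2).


k = 7 = 111_2 (binary, LSB first: 111)
Double-and-add from P = (0, 2):
  bit 0 = 1: acc = O + (0, 2) = (0, 2)
  bit 1 = 1: acc = (0, 2) + (0, 5) = O
  bit 2 = 1: acc = O + (0, 2) = (0, 2)

7P = (0, 2)


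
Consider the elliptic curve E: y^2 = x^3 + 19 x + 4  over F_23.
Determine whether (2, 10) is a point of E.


Check whether y^2 = x^3 + 19 x + 4 (mod 23) for (x, y) = (2, 10).
LHS: y^2 = 10^2 mod 23 = 8
RHS: x^3 + 19 x + 4 = 2^3 + 19*2 + 4 mod 23 = 4
LHS != RHS

No, not on the curve


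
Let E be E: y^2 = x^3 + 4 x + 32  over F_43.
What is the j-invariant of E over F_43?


Delta = -16(4 a^3 + 27 b^2) mod 43 = 5
-1728 * (4 a)^3 = -1728 * (4*4)^3 mod 43 = 41
j = 41 * 5^(-1) mod 43 = 34

j = 34 (mod 43)


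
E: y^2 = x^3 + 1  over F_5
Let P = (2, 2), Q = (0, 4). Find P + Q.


P != Q, so use the chord formula.
s = (y2 - y1) / (x2 - x1) = (2) / (3) mod 5 = 4
x3 = s^2 - x1 - x2 mod 5 = 4^2 - 2 - 0 = 4
y3 = s (x1 - x3) - y1 mod 5 = 4 * (2 - 4) - 2 = 0

P + Q = (4, 0)


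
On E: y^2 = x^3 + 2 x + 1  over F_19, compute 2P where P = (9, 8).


Doubling: s = (3 x1^2 + a) / (2 y1)
s = (3*9^2 + 2) / (2*8) mod 19 = 7
x3 = s^2 - 2 x1 mod 19 = 7^2 - 2*9 = 12
y3 = s (x1 - x3) - y1 mod 19 = 7 * (9 - 12) - 8 = 9

2P = (12, 9)


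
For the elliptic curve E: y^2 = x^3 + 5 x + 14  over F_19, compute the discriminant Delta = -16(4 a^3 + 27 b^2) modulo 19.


4 a^3 + 27 b^2 = 4*5^3 + 27*14^2 = 500 + 5292 = 5792
Delta = -16 * (5792) = -92672
Delta mod 19 = 10

Delta = 10 (mod 19)


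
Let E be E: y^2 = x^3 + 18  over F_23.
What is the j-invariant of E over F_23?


Delta = -16(4 a^3 + 27 b^2) mod 23 = 10
-1728 * (4 a)^3 = -1728 * (4*0)^3 mod 23 = 0
j = 0 * 10^(-1) mod 23 = 0

j = 0 (mod 23)


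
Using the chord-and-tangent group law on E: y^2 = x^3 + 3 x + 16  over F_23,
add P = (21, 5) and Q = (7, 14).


P != Q, so use the chord formula.
s = (y2 - y1) / (x2 - x1) = (9) / (9) mod 23 = 1
x3 = s^2 - x1 - x2 mod 23 = 1^2 - 21 - 7 = 19
y3 = s (x1 - x3) - y1 mod 23 = 1 * (21 - 19) - 5 = 20

P + Q = (19, 20)


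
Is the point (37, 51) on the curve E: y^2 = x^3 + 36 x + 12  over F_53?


Check whether y^2 = x^3 + 36 x + 12 (mod 53) for (x, y) = (37, 51).
LHS: y^2 = 51^2 mod 53 = 4
RHS: x^3 + 36 x + 12 = 37^3 + 36*37 + 12 mod 53 = 4
LHS = RHS

Yes, on the curve


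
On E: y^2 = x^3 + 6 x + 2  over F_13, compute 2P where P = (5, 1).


k = 2 = 10_2 (binary, LSB first: 01)
Double-and-add from P = (5, 1):
  bit 0 = 0: acc unchanged = O
  bit 1 = 1: acc = O + (2, 10) = (2, 10)

2P = (2, 10)


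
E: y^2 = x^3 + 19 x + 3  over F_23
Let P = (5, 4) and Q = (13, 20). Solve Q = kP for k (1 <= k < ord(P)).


Enumerate multiples of P until we hit Q = (13, 20):
  1P = (5, 4)
  2P = (3, 8)
  3P = (19, 1)
  4P = (17, 15)
  5P = (2, 16)
  6P = (9, 12)
  7P = (13, 3)
  8P = (14, 0)
  9P = (13, 20)
Match found at i = 9.

k = 9


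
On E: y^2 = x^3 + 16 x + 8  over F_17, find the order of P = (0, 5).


Compute successive multiples of P until we hit O:
  1P = (0, 5)
  2P = (8, 6)
  3P = (13, 4)
  4P = (3, 7)
  5P = (5, 3)
  6P = (4, 0)
  7P = (5, 14)
  8P = (3, 10)
  ... (continuing to 12P)
  12P = O

ord(P) = 12


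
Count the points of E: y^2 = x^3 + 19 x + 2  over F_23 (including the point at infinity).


For each x in F_23, count y with y^2 = x^3 + 19 x + 2 mod 23:
  x = 0: RHS = 2, y in [5, 18]  -> 2 point(s)
  x = 2: RHS = 2, y in [5, 18]  -> 2 point(s)
  x = 4: RHS = 4, y in [2, 21]  -> 2 point(s)
  x = 7: RHS = 18, y in [8, 15]  -> 2 point(s)
  x = 11: RHS = 1, y in [1, 22]  -> 2 point(s)
  x = 12: RHS = 3, y in [7, 16]  -> 2 point(s)
  x = 13: RHS = 8, y in [10, 13]  -> 2 point(s)
  x = 16: RHS = 9, y in [3, 20]  -> 2 point(s)
  x = 18: RHS = 12, y in [9, 14]  -> 2 point(s)
  x = 19: RHS = 0, y in [0]  -> 1 point(s)
  x = 21: RHS = 2, y in [5, 18]  -> 2 point(s)
Affine points: 21. Add the point at infinity: total = 22.

#E(F_23) = 22


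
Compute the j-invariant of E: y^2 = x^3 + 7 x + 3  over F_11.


Delta = -16(4 a^3 + 27 b^2) mod 11 = 10
-1728 * (4 a)^3 = -1728 * (4*7)^3 mod 11 = 4
j = 4 * 10^(-1) mod 11 = 7

j = 7 (mod 11)


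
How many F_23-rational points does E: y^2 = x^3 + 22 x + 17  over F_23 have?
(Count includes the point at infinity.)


For each x in F_23, count y with y^2 = x^3 + 22 x + 17 mod 23:
  x = 2: RHS = 0, y in [0]  -> 1 point(s)
  x = 3: RHS = 18, y in [8, 15]  -> 2 point(s)
  x = 4: RHS = 8, y in [10, 13]  -> 2 point(s)
  x = 7: RHS = 8, y in [10, 13]  -> 2 point(s)
  x = 9: RHS = 1, y in [1, 22]  -> 2 point(s)
  x = 10: RHS = 18, y in [8, 15]  -> 2 point(s)
  x = 11: RHS = 3, y in [7, 16]  -> 2 point(s)
  x = 12: RHS = 8, y in [10, 13]  -> 2 point(s)
  x = 13: RHS = 16, y in [4, 19]  -> 2 point(s)
  x = 16: RHS = 3, y in [7, 16]  -> 2 point(s)
  x = 18: RHS = 12, y in [9, 14]  -> 2 point(s)
  x = 19: RHS = 3, y in [7, 16]  -> 2 point(s)
  x = 20: RHS = 16, y in [4, 19]  -> 2 point(s)
Affine points: 25. Add the point at infinity: total = 26.

#E(F_23) = 26


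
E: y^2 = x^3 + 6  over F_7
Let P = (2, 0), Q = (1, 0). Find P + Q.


P != Q, so use the chord formula.
s = (y2 - y1) / (x2 - x1) = (0) / (6) mod 7 = 0
x3 = s^2 - x1 - x2 mod 7 = 0^2 - 2 - 1 = 4
y3 = s (x1 - x3) - y1 mod 7 = 0 * (2 - 4) - 0 = 0

P + Q = (4, 0)


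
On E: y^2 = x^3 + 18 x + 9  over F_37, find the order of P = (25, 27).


Compute successive multiples of P until we hit O:
  1P = (25, 27)
  2P = (3, 33)
  3P = (21, 19)
  4P = (32, 33)
  5P = (20, 9)
  6P = (2, 4)
  7P = (11, 24)
  8P = (22, 8)
  ... (continuing to 46P)
  46P = O

ord(P) = 46


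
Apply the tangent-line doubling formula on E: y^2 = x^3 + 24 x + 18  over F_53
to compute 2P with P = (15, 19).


Doubling: s = (3 x1^2 + a) / (2 y1)
s = (3*15^2 + 24) / (2*19) mod 53 = 17
x3 = s^2 - 2 x1 mod 53 = 17^2 - 2*15 = 47
y3 = s (x1 - x3) - y1 mod 53 = 17 * (15 - 47) - 19 = 20

2P = (47, 20)


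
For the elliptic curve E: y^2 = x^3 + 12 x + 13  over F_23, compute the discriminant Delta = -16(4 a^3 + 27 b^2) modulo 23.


4 a^3 + 27 b^2 = 4*12^3 + 27*13^2 = 6912 + 4563 = 11475
Delta = -16 * (11475) = -183600
Delta mod 23 = 9

Delta = 9 (mod 23)


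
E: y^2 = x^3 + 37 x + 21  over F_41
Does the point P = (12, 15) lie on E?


Check whether y^2 = x^3 + 37 x + 21 (mod 41) for (x, y) = (12, 15).
LHS: y^2 = 15^2 mod 41 = 20
RHS: x^3 + 37 x + 21 = 12^3 + 37*12 + 21 mod 41 = 20
LHS = RHS

Yes, on the curve


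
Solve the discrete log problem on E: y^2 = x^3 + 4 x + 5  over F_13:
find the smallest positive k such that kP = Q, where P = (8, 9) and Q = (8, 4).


Enumerate multiples of P until we hit Q = (8, 4):
  1P = (8, 9)
  2P = (9, 9)
  3P = (9, 4)
  4P = (8, 4)
Match found at i = 4.

k = 4


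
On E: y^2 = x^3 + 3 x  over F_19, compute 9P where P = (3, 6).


k = 9 = 1001_2 (binary, LSB first: 1001)
Double-and-add from P = (3, 6):
  bit 0 = 1: acc = O + (3, 6) = (3, 6)
  bit 1 = 0: acc unchanged = (3, 6)
  bit 2 = 0: acc unchanged = (3, 6)
  bit 3 = 1: acc = (3, 6) + (5, 11) = (3, 13)

9P = (3, 13)


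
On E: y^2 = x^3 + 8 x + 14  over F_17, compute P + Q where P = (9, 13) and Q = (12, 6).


P != Q, so use the chord formula.
s = (y2 - y1) / (x2 - x1) = (10) / (3) mod 17 = 9
x3 = s^2 - x1 - x2 mod 17 = 9^2 - 9 - 12 = 9
y3 = s (x1 - x3) - y1 mod 17 = 9 * (9 - 9) - 13 = 4

P + Q = (9, 4)


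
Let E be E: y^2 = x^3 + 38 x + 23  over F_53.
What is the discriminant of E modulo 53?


4 a^3 + 27 b^2 = 4*38^3 + 27*23^2 = 219488 + 14283 = 233771
Delta = -16 * (233771) = -3740336
Delta mod 53 = 33

Delta = 33 (mod 53)


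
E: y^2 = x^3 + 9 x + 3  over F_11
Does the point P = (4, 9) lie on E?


Check whether y^2 = x^3 + 9 x + 3 (mod 11) for (x, y) = (4, 9).
LHS: y^2 = 9^2 mod 11 = 4
RHS: x^3 + 9 x + 3 = 4^3 + 9*4 + 3 mod 11 = 4
LHS = RHS

Yes, on the curve


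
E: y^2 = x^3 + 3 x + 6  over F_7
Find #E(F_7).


For each x in F_7, count y with y^2 = x^3 + 3 x + 6 mod 7:
  x = 3: RHS = 0, y in [0]  -> 1 point(s)
  x = 6: RHS = 2, y in [3, 4]  -> 2 point(s)
Affine points: 3. Add the point at infinity: total = 4.

#E(F_7) = 4


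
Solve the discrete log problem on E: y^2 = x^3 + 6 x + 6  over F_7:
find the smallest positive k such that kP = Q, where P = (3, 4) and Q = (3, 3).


Enumerate multiples of P until we hit Q = (3, 3):
  1P = (3, 4)
  2P = (5, 0)
  3P = (3, 3)
Match found at i = 3.

k = 3


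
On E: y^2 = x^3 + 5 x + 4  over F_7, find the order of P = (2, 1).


Compute successive multiples of P until we hit O:
  1P = (2, 1)
  2P = (0, 2)
  3P = (0, 5)
  4P = (2, 6)
  5P = O

ord(P) = 5


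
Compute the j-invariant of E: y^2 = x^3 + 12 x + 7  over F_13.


Delta = -16(4 a^3 + 27 b^2) mod 13 = 8
-1728 * (4 a)^3 = -1728 * (4*12)^3 mod 13 = 1
j = 1 * 8^(-1) mod 13 = 5

j = 5 (mod 13)


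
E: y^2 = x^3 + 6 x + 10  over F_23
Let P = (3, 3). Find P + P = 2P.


Doubling: s = (3 x1^2 + a) / (2 y1)
s = (3*3^2 + 6) / (2*3) mod 23 = 17
x3 = s^2 - 2 x1 mod 23 = 17^2 - 2*3 = 7
y3 = s (x1 - x3) - y1 mod 23 = 17 * (3 - 7) - 3 = 21

2P = (7, 21)


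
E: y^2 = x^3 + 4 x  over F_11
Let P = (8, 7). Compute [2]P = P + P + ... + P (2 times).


k = 2 = 10_2 (binary, LSB first: 01)
Double-and-add from P = (8, 7):
  bit 0 = 0: acc unchanged = O
  bit 1 = 1: acc = O + (4, 5) = (4, 5)

2P = (4, 5)


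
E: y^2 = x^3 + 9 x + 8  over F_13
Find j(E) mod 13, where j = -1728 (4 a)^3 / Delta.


Delta = -16(4 a^3 + 27 b^2) mod 13 = 4
-1728 * (4 a)^3 = -1728 * (4*9)^3 mod 13 = 12
j = 12 * 4^(-1) mod 13 = 3

j = 3 (mod 13)


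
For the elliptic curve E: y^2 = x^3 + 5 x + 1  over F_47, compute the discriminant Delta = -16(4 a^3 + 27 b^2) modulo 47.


4 a^3 + 27 b^2 = 4*5^3 + 27*1^2 = 500 + 27 = 527
Delta = -16 * (527) = -8432
Delta mod 47 = 28

Delta = 28 (mod 47)


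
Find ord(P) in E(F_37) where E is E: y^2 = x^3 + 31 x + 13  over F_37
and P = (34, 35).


Compute successive multiples of P until we hit O:
  1P = (34, 35)
  2P = (22, 13)
  3P = (8, 25)
  4P = (5, 16)
  5P = (10, 19)
  6P = (14, 3)
  7P = (33, 11)
  8P = (28, 35)
  ... (continuing to 31P)
  31P = O

ord(P) = 31


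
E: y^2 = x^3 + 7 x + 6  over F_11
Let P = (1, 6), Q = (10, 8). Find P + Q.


P != Q, so use the chord formula.
s = (y2 - y1) / (x2 - x1) = (2) / (9) mod 11 = 10
x3 = s^2 - x1 - x2 mod 11 = 10^2 - 1 - 10 = 1
y3 = s (x1 - x3) - y1 mod 11 = 10 * (1 - 1) - 6 = 5

P + Q = (1, 5)


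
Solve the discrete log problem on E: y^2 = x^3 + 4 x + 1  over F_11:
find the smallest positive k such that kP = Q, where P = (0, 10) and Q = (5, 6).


Enumerate multiples of P until we hit Q = (5, 6):
  1P = (0, 10)
  2P = (4, 9)
  3P = (5, 5)
  4P = (7, 8)
  5P = (7, 3)
  6P = (5, 6)
Match found at i = 6.

k = 6


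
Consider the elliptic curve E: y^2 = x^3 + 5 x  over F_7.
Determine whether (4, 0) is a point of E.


Check whether y^2 = x^3 + 5 x + 0 (mod 7) for (x, y) = (4, 0).
LHS: y^2 = 0^2 mod 7 = 0
RHS: x^3 + 5 x + 0 = 4^3 + 5*4 + 0 mod 7 = 0
LHS = RHS

Yes, on the curve


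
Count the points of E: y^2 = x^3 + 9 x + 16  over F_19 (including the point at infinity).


For each x in F_19, count y with y^2 = x^3 + 9 x + 16 mod 19:
  x = 0: RHS = 16, y in [4, 15]  -> 2 point(s)
  x = 1: RHS = 7, y in [8, 11]  -> 2 point(s)
  x = 2: RHS = 4, y in [2, 17]  -> 2 point(s)
  x = 6: RHS = 1, y in [1, 18]  -> 2 point(s)
  x = 7: RHS = 4, y in [2, 17]  -> 2 point(s)
  x = 8: RHS = 11, y in [7, 12]  -> 2 point(s)
  x = 9: RHS = 9, y in [3, 16]  -> 2 point(s)
  x = 10: RHS = 4, y in [2, 17]  -> 2 point(s)
  x = 12: RHS = 9, y in [3, 16]  -> 2 point(s)
  x = 14: RHS = 17, y in [6, 13]  -> 2 point(s)
  x = 15: RHS = 11, y in [7, 12]  -> 2 point(s)
  x = 16: RHS = 0, y in [0]  -> 1 point(s)
  x = 17: RHS = 9, y in [3, 16]  -> 2 point(s)
  x = 18: RHS = 6, y in [5, 14]  -> 2 point(s)
Affine points: 27. Add the point at infinity: total = 28.

#E(F_19) = 28


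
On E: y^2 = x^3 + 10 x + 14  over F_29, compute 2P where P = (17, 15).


Doubling: s = (3 x1^2 + a) / (2 y1)
s = (3*17^2 + 10) / (2*15) mod 29 = 7
x3 = s^2 - 2 x1 mod 29 = 7^2 - 2*17 = 15
y3 = s (x1 - x3) - y1 mod 29 = 7 * (17 - 15) - 15 = 28

2P = (15, 28)


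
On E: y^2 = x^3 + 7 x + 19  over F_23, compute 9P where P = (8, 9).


k = 9 = 1001_2 (binary, LSB first: 1001)
Double-and-add from P = (8, 9):
  bit 0 = 1: acc = O + (8, 9) = (8, 9)
  bit 1 = 0: acc unchanged = (8, 9)
  bit 2 = 0: acc unchanged = (8, 9)
  bit 3 = 1: acc = (8, 9) + (6, 1) = (2, 15)

9P = (2, 15)


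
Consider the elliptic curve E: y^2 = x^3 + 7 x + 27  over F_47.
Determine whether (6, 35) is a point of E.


Check whether y^2 = x^3 + 7 x + 27 (mod 47) for (x, y) = (6, 35).
LHS: y^2 = 35^2 mod 47 = 3
RHS: x^3 + 7 x + 27 = 6^3 + 7*6 + 27 mod 47 = 3
LHS = RHS

Yes, on the curve


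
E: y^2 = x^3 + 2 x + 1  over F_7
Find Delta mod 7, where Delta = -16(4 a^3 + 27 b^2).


4 a^3 + 27 b^2 = 4*2^3 + 27*1^2 = 32 + 27 = 59
Delta = -16 * (59) = -944
Delta mod 7 = 1

Delta = 1 (mod 7)


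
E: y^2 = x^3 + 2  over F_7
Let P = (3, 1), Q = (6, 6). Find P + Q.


P != Q, so use the chord formula.
s = (y2 - y1) / (x2 - x1) = (5) / (3) mod 7 = 4
x3 = s^2 - x1 - x2 mod 7 = 4^2 - 3 - 6 = 0
y3 = s (x1 - x3) - y1 mod 7 = 4 * (3 - 0) - 1 = 4

P + Q = (0, 4)


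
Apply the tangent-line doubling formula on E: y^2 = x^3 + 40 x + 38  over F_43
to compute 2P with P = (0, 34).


Doubling: s = (3 x1^2 + a) / (2 y1)
s = (3*0^2 + 40) / (2*34) mod 43 = 36
x3 = s^2 - 2 x1 mod 43 = 36^2 - 2*0 = 6
y3 = s (x1 - x3) - y1 mod 43 = 36 * (0 - 6) - 34 = 8

2P = (6, 8)


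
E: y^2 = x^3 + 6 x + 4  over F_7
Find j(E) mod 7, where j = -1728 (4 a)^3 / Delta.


Delta = -16(4 a^3 + 27 b^2) mod 7 = 5
-1728 * (4 a)^3 = -1728 * (4*6)^3 mod 7 = 6
j = 6 * 5^(-1) mod 7 = 4

j = 4 (mod 7)


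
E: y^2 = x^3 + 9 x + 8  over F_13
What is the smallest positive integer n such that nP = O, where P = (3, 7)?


Compute successive multiples of P until we hit O:
  1P = (3, 7)
  2P = (3, 6)
  3P = O

ord(P) = 3


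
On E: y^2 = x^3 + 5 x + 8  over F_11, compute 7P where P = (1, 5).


k = 7 = 111_2 (binary, LSB first: 111)
Double-and-add from P = (1, 5):
  bit 0 = 1: acc = O + (1, 5) = (1, 5)
  bit 1 = 1: acc = (1, 5) + (7, 10) = (4, 9)
  bit 2 = 1: acc = (4, 9) + (9, 10) = (2, 9)

7P = (2, 9)


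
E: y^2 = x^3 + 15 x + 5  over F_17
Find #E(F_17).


For each x in F_17, count y with y^2 = x^3 + 15 x + 5 mod 17:
  x = 1: RHS = 4, y in [2, 15]  -> 2 point(s)
  x = 2: RHS = 9, y in [3, 14]  -> 2 point(s)
  x = 3: RHS = 9, y in [3, 14]  -> 2 point(s)
  x = 5: RHS = 1, y in [1, 16]  -> 2 point(s)
  x = 8: RHS = 8, y in [5, 12]  -> 2 point(s)
  x = 9: RHS = 2, y in [6, 11]  -> 2 point(s)
  x = 10: RHS = 16, y in [4, 13]  -> 2 point(s)
  x = 12: RHS = 9, y in [3, 14]  -> 2 point(s)
  x = 13: RHS = 0, y in [0]  -> 1 point(s)
  x = 14: RHS = 1, y in [1, 16]  -> 2 point(s)
  x = 15: RHS = 1, y in [1, 16]  -> 2 point(s)
Affine points: 21. Add the point at infinity: total = 22.

#E(F_17) = 22


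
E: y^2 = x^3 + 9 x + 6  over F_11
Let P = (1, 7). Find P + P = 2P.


Doubling: s = (3 x1^2 + a) / (2 y1)
s = (3*1^2 + 9) / (2*7) mod 11 = 4
x3 = s^2 - 2 x1 mod 11 = 4^2 - 2*1 = 3
y3 = s (x1 - x3) - y1 mod 11 = 4 * (1 - 3) - 7 = 7

2P = (3, 7)


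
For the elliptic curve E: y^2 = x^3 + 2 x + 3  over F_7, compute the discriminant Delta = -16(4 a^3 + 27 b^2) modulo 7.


4 a^3 + 27 b^2 = 4*2^3 + 27*3^2 = 32 + 243 = 275
Delta = -16 * (275) = -4400
Delta mod 7 = 3

Delta = 3 (mod 7)


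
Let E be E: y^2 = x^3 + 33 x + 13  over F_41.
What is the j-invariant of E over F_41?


Delta = -16(4 a^3 + 27 b^2) mod 41 = 22
-1728 * (4 a)^3 = -1728 * (4*33)^3 mod 41 = 13
j = 13 * 22^(-1) mod 41 = 36

j = 36 (mod 41)


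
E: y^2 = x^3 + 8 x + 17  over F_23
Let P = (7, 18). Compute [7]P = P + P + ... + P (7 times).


k = 7 = 111_2 (binary, LSB first: 111)
Double-and-add from P = (7, 18):
  bit 0 = 1: acc = O + (7, 18) = (7, 18)
  bit 1 = 1: acc = (7, 18) + (2, 8) = (18, 6)
  bit 2 = 1: acc = (18, 6) + (22, 13) = (22, 10)

7P = (22, 10)
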